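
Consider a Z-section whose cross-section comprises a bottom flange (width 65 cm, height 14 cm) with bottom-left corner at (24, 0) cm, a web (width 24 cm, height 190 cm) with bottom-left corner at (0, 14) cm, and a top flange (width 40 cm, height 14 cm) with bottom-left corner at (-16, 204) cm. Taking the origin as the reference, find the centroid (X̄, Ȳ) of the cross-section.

X̄ = 17.97 cm, Ȳ = 103.08 cm

Part | A | x̄ᵢ | ȳᵢ | A·x̄ᵢ | A·ȳᵢ
bottom flange | 910.00 | 56.50 | 7.00 | 51415.00 | 6370.00
web | 4560.00 | 12.00 | 109.00 | 54720.00 | 497040.00
top flange | 560.00 | 4.00 | 211.00 | 2240.00 | 118160.00
Σ | 6030.00 |  |  | 108375.00 | 621570.00
X̄ = 108375.00 / 6030.00 = 17.97 cm
Ȳ = 621570.00 / 6030.00 = 103.08 cm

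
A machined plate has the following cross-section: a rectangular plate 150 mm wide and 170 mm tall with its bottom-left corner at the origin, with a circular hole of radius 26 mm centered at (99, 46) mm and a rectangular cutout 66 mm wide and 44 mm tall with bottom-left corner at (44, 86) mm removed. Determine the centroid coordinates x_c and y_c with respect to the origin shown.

plate: A = 150 × 170 = 25500.00, centroid at (75.00, 85.00).
hole 1: A = −π·26² = -2123.72, centroid at (99.00, 46.00).
hole 2: A = −(66 × 44) = -2904.00, centroid at (77.00, 108.00).
ΣA = 20472.28 mm²
ΣAx_c = (25500.00)(75.00) + (-2123.72)(99.00) + (-2904.00)(77.00) = 1478644.05 mm³
ΣAy_c = (25500.00)(85.00) + (-2123.72)(46.00) + (-2904.00)(108.00) = 1756177.03 mm³
x_c = 1478644.05 / 20472.28 = 72.23 mm
y_c = 1756177.03 / 20472.28 = 85.78 mm

x_c = 72.23 mm, y_c = 85.78 mm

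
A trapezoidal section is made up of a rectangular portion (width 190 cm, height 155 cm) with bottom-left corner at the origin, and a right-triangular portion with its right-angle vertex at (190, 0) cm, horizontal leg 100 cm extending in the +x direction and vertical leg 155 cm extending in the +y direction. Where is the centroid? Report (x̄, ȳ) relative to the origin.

rectangular portion: A = 190 × 155 = 29450.00, centroid at (95.00, 77.50).
triangular portion: A = ½·100·155 = 7750.00, centroid at (223.33, 51.67).
ΣA = 37200.00 cm², ΣAx̄ = 4528583.33 cm³, ΣAȳ = 2682791.67 cm³.
x̄ = 4528583.33/37200.00 = 121.74 cm; ȳ = 2682791.67/37200.00 = 72.12 cm.

x̄ = 121.74 cm, ȳ = 72.12 cm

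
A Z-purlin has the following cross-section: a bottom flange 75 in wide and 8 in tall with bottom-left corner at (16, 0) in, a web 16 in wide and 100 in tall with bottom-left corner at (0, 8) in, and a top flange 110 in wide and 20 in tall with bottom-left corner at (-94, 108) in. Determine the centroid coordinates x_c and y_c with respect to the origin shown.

x_c = -9.30 in, y_c = 80.64 in

Part | A | x̄ᵢ | ȳᵢ | A·x̄ᵢ | A·ȳᵢ
bottom flange | 600.00 | 53.50 | 4.00 | 32100.00 | 2400.00
web | 1600.00 | 8.00 | 58.00 | 12800.00 | 92800.00
top flange | 2200.00 | -39.00 | 118.00 | -85800.00 | 259600.00
Σ | 4400.00 |  |  | -40900.00 | 354800.00
x_c = -40900.00 / 4400.00 = -9.30 in
y_c = 354800.00 / 4400.00 = 80.64 in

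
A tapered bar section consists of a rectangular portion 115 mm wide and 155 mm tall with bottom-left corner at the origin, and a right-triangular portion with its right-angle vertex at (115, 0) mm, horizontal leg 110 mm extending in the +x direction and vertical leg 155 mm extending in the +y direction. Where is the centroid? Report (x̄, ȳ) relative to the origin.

x̄ = 87.97 mm, ȳ = 69.14 mm

Part | A | x̄ᵢ | ȳᵢ | A·x̄ᵢ | A·ȳᵢ
rectangular portion | 17825.00 | 57.50 | 77.50 | 1024937.50 | 1381437.50
triangular portion | 8525.00 | 151.67 | 51.67 | 1292958.33 | 440458.33
Σ | 26350.00 |  |  | 2317895.83 | 1821895.83
x̄ = 2317895.83 / 26350.00 = 87.97 mm
ȳ = 1821895.83 / 26350.00 = 69.14 mm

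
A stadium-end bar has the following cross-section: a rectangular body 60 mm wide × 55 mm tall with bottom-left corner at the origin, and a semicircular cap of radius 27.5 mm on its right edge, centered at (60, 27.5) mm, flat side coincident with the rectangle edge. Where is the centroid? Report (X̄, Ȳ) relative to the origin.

Part | A | x̄ᵢ | ȳᵢ | A·x̄ᵢ | A·ȳᵢ
rectangular body | 3300.00 | 30.00 | 27.50 | 99000.00 | 90750.00
semicircular end | 1187.91 | 71.67 | 27.50 | 85139.47 | 32667.65
Σ | 4487.91 |  |  | 184139.47 | 123417.65
X̄ = 184139.47 / 4487.91 = 41.03 mm
Ȳ = 123417.65 / 4487.91 = 27.50 mm

X̄ = 41.03 mm, Ȳ = 27.50 mm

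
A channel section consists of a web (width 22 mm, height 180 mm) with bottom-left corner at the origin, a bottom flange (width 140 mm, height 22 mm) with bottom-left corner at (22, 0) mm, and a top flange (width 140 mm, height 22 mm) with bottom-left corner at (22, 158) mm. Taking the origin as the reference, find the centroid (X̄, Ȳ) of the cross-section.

web: A = 22 × 180 = 3960.00, centroid at (11.00, 90.00).
bottom flange: A = 140 × 22 = 3080.00, centroid at (92.00, 11.00).
top flange: A = 140 × 22 = 3080.00, centroid at (92.00, 169.00).
ΣA = 10120.00 mm²
ΣAX̄ = (3960.00)(11.00) + (3080.00)(92.00) + (3080.00)(92.00) = 610280.00 mm³
ΣAȲ = (3960.00)(90.00) + (3080.00)(11.00) + (3080.00)(169.00) = 910800.00 mm³
X̄ = 610280.00 / 10120.00 = 60.30 mm
Ȳ = 910800.00 / 10120.00 = 90.00 mm

X̄ = 60.30 mm, Ȳ = 90.00 mm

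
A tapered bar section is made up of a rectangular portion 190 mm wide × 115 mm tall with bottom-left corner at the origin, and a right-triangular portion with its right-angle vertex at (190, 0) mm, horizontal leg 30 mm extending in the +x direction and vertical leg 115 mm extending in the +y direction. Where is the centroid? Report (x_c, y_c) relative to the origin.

rectangular portion: A = 190 × 115 = 21850.00, centroid at (95.00, 57.50).
triangular portion: A = ½·30·115 = 1725.00, centroid at (200.00, 38.33).
ΣA = 23575.00 mm²
ΣAx_c = (21850.00)(95.00) + (1725.00)(200.00) = 2420750.00 mm³
ΣAy_c = (21850.00)(57.50) + (1725.00)(38.33) = 1322500.00 mm³
x_c = 2420750.00 / 23575.00 = 102.68 mm
y_c = 1322500.00 / 23575.00 = 56.10 mm

x_c = 102.68 mm, y_c = 56.10 mm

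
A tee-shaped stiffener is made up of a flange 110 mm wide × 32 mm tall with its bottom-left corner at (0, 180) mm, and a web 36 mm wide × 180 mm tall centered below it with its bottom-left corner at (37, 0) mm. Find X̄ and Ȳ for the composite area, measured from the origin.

X̄ = 55.00 mm, Ȳ = 127.31 mm

web: A = 36 × 180 = 6480.00, centroid at (55.00, 90.00).
flange: A = 110 × 32 = 3520.00, centroid at (55.00, 196.00).
ΣA = 10000.00 mm²
ΣAX̄ = (6480.00)(55.00) + (3520.00)(55.00) = 550000.00 mm³
ΣAȲ = (6480.00)(90.00) + (3520.00)(196.00) = 1273120.00 mm³
X̄ = 550000.00 / 10000.00 = 55.00 mm
Ȳ = 1273120.00 / 10000.00 = 127.31 mm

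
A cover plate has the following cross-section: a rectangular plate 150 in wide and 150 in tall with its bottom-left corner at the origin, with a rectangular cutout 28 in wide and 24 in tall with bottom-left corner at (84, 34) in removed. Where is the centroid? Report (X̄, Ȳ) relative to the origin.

X̄ = 74.29 in, Ȳ = 75.89 in

plate: A = 150 × 150 = 22500.00, centroid at (75.00, 75.00).
hole: A = −(28 × 24) = -672.00, centroid at (98.00, 46.00).
ΣA = 21828.00 in²
ΣAX̄ = (22500.00)(75.00) + (-672.00)(98.00) = 1621644.00 in³
ΣAȲ = (22500.00)(75.00) + (-672.00)(46.00) = 1656588.00 in³
X̄ = 1621644.00 / 21828.00 = 74.29 in
Ȳ = 1656588.00 / 21828.00 = 75.89 in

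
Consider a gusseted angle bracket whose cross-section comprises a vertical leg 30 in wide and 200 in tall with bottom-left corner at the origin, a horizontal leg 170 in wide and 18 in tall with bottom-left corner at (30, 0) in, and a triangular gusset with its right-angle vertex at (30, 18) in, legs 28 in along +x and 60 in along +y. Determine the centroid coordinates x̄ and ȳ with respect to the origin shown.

vertical leg: A = 30 × 200 = 6000.00, centroid at (15.00, 100.00).
horizontal leg: A = 170 × 18 = 3060.00, centroid at (115.00, 9.00).
gusset: A = ½·28·60 = 840.00, centroid at (39.33, 38.00).
ΣA = 9900.00 in²
ΣAx̄ = (6000.00)(15.00) + (3060.00)(115.00) + (840.00)(39.33) = 474940.00 in³
ΣAȳ = (6000.00)(100.00) + (3060.00)(9.00) + (840.00)(38.00) = 659460.00 in³
x̄ = 474940.00 / 9900.00 = 47.97 in
ȳ = 659460.00 / 9900.00 = 66.61 in

x̄ = 47.97 in, ȳ = 66.61 in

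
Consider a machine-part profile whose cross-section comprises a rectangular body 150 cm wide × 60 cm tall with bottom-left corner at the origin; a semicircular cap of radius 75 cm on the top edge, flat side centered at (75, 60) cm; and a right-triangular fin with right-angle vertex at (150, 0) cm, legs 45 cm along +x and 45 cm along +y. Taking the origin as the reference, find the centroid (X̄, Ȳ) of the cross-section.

Part | A | x̄ᵢ | ȳᵢ | A·x̄ᵢ | A·ȳᵢ
rectangular body | 9000.00 | 75.00 | 30.00 | 675000.00 | 270000.00
semicircular top | 8835.73 | 75.00 | 91.83 | 662679.70 | 811393.76
triangular fin | 1012.50 | 165.00 | 15.00 | 167062.50 | 15187.50
Σ | 18848.23 |  |  | 1504742.20 | 1096581.26
X̄ = 1504742.20 / 18848.23 = 79.83 cm
Ȳ = 1096581.26 / 18848.23 = 58.18 cm

X̄ = 79.83 cm, Ȳ = 58.18 cm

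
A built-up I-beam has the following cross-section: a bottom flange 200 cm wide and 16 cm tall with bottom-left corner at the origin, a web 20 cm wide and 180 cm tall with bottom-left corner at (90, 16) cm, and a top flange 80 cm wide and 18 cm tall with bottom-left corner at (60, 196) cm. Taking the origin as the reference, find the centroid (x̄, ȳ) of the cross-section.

x̄ = 100.00 cm, ȳ = 85.24 cm

bottom flange: A = 200 × 16 = 3200.00, centroid at (100.00, 8.00).
web: A = 20 × 180 = 3600.00, centroid at (100.00, 106.00).
top flange: A = 80 × 18 = 1440.00, centroid at (100.00, 205.00).
ΣA = 8240.00 cm²
ΣAx̄ = (3200.00)(100.00) + (3600.00)(100.00) + (1440.00)(100.00) = 824000.00 cm³
ΣAȳ = (3200.00)(8.00) + (3600.00)(106.00) + (1440.00)(205.00) = 702400.00 cm³
x̄ = 824000.00 / 8240.00 = 100.00 cm
ȳ = 702400.00 / 8240.00 = 85.24 cm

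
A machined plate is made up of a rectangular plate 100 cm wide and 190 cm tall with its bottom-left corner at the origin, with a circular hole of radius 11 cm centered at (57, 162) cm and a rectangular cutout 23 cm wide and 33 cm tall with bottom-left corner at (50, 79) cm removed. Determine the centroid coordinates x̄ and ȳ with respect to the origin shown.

Part | A | x̄ᵢ | ȳᵢ | A·x̄ᵢ | A·ȳᵢ
plate | 19000.00 | 50.00 | 95.00 | 950000.00 | 1805000.00
hole 1 | -380.13 | 57.00 | 162.00 | -21667.56 | -61581.50
hole 2 | -759.00 | 61.50 | 95.50 | -46678.50 | -72484.50
Σ | 17860.87 |  |  | 881653.94 | 1670934.00
x̄ = 881653.94 / 17860.87 = 49.36 cm
ȳ = 1670934.00 / 17860.87 = 93.55 cm

x̄ = 49.36 cm, ȳ = 93.55 cm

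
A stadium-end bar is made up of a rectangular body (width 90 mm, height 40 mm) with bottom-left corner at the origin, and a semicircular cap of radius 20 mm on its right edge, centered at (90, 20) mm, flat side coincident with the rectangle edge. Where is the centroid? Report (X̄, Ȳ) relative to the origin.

rectangular body: A = 90 × 40 = 3600.00, centroid at (45.00, 20.00).
semicircular end: A = ½π·20² = 628.32, centroid at (98.49, 20.00).
ΣA = 4228.32 mm², ΣAX̄ = 223882.00 mm³, ΣAȲ = 84566.37 mm³.
X̄ = 223882.00/4228.32 = 52.95 mm; Ȳ = 84566.37/4228.32 = 20.00 mm.

X̄ = 52.95 mm, Ȳ = 20.00 mm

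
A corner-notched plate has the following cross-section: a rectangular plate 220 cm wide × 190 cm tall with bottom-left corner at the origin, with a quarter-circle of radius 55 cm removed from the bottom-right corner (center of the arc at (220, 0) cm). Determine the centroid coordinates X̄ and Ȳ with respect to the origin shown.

plate: A = 220 × 190 = 41800.00, centroid at (110.00, 95.00).
removed quarter-circle: A = −¼π·55² = -2375.83, centroid at (196.66, 23.34).
ΣA = 39424.17 cm²
ΣAX̄ = (41800.00)(110.00) + (-2375.83)(196.66) = 4130775.86 cm³
ΣAȲ = (41800.00)(95.00) + (-2375.83)(23.34) = 3915541.67 cm³
X̄ = 4130775.86 / 39424.17 = 104.78 cm
Ȳ = 3915541.67 / 39424.17 = 99.32 cm

X̄ = 104.78 cm, Ȳ = 99.32 cm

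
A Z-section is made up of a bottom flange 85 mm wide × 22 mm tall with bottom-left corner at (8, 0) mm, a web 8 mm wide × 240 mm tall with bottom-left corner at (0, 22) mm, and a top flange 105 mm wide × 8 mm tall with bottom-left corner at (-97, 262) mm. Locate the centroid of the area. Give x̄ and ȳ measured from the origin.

x̄ = 13.98 mm, ȳ = 111.59 mm

Part | A | x̄ᵢ | ȳᵢ | A·x̄ᵢ | A·ȳᵢ
bottom flange | 1870.00 | 50.50 | 11.00 | 94435.00 | 20570.00
web | 1920.00 | 4.00 | 142.00 | 7680.00 | 272640.00
top flange | 840.00 | -44.50 | 266.00 | -37380.00 | 223440.00
Σ | 4630.00 |  |  | 64735.00 | 516650.00
x̄ = 64735.00 / 4630.00 = 13.98 mm
ȳ = 516650.00 / 4630.00 = 111.59 mm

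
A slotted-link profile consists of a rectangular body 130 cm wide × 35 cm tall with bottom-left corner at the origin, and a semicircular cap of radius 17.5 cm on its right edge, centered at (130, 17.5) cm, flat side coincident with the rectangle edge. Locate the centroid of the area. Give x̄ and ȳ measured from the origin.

x̄ = 71.93 cm, ȳ = 17.50 cm

rectangular body: A = 130 × 35 = 4550.00, centroid at (65.00, 17.50).
semicircular end: A = ½π·17.5² = 481.06, centroid at (137.43, 17.50).
ΣA = 5031.06 cm²
ΣAx̄ = (4550.00)(65.00) + (481.06)(137.43) = 361860.25 cm³
ΣAȳ = (4550.00)(17.50) + (481.06)(17.50) = 88043.49 cm³
x̄ = 361860.25 / 5031.06 = 71.93 cm
ȳ = 88043.49 / 5031.06 = 17.50 cm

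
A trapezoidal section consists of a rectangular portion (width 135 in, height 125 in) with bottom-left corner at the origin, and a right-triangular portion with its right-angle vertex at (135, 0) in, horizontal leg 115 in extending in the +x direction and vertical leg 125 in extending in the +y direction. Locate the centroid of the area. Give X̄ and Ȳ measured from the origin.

X̄ = 99.11 in, Ȳ = 56.28 in

Part | A | x̄ᵢ | ȳᵢ | A·x̄ᵢ | A·ȳᵢ
rectangular portion | 16875.00 | 67.50 | 62.50 | 1139062.50 | 1054687.50
triangular portion | 7187.50 | 173.33 | 41.67 | 1245833.33 | 299479.17
Σ | 24062.50 |  |  | 2384895.83 | 1354166.67
X̄ = 2384895.83 / 24062.50 = 99.11 in
Ȳ = 1354166.67 / 24062.50 = 56.28 in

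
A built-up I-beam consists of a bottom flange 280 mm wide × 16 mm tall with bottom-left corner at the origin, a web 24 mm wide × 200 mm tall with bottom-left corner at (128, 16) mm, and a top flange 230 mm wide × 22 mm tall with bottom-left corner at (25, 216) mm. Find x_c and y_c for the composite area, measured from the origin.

bottom flange: A = 280 × 16 = 4480.00, centroid at (140.00, 8.00).
web: A = 24 × 200 = 4800.00, centroid at (140.00, 116.00).
top flange: A = 230 × 22 = 5060.00, centroid at (140.00, 227.00).
ΣA = 14340.00 mm², ΣAx_c = 2007600.00 mm³, ΣAy_c = 1741260.00 mm³.
x_c = 2007600.00/14340.00 = 140.00 mm; y_c = 1741260.00/14340.00 = 121.43 mm.

x_c = 140.00 mm, y_c = 121.43 mm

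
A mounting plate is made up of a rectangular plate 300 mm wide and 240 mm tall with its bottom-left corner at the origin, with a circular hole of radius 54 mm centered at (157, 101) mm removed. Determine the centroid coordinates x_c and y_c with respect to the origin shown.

plate: A = 300 × 240 = 72000.00, centroid at (150.00, 120.00).
hole: A = −π·54² = -9160.88, centroid at (157.00, 101.00).
ΣA = 62839.12 mm²
ΣAx_c = (72000.00)(150.00) + (-9160.88)(157.00) = 9361741.18 mm³
ΣAy_c = (72000.00)(120.00) + (-9160.88)(101.00) = 7714750.70 mm³
x_c = 9361741.18 / 62839.12 = 148.98 mm
y_c = 7714750.70 / 62839.12 = 122.77 mm

x_c = 148.98 mm, y_c = 122.77 mm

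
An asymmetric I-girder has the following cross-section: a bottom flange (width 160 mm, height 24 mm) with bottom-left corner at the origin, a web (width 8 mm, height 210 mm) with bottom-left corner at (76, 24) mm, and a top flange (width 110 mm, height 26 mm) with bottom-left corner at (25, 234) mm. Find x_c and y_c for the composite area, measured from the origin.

x_c = 80.00 mm, y_c = 115.66 mm

bottom flange: A = 160 × 24 = 3840.00, centroid at (80.00, 12.00).
web: A = 8 × 210 = 1680.00, centroid at (80.00, 129.00).
top flange: A = 110 × 26 = 2860.00, centroid at (80.00, 247.00).
ΣA = 8380.00 mm²
ΣAx_c = (3840.00)(80.00) + (1680.00)(80.00) + (2860.00)(80.00) = 670400.00 mm³
ΣAy_c = (3840.00)(12.00) + (1680.00)(129.00) + (2860.00)(247.00) = 969220.00 mm³
x_c = 670400.00 / 8380.00 = 80.00 mm
y_c = 969220.00 / 8380.00 = 115.66 mm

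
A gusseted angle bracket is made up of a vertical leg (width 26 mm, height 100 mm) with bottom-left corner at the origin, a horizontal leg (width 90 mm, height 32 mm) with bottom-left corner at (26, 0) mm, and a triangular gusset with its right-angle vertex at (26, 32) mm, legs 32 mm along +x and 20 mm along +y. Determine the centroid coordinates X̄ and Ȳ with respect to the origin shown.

vertical leg: A = 26 × 100 = 2600.00, centroid at (13.00, 50.00).
horizontal leg: A = 90 × 32 = 2880.00, centroid at (71.00, 16.00).
gusset: A = ½·32·20 = 320.00, centroid at (36.67, 38.67).
ΣA = 5800.00 mm²
ΣAX̄ = (2600.00)(13.00) + (2880.00)(71.00) + (320.00)(36.67) = 250013.33 mm³
ΣAȲ = (2600.00)(50.00) + (2880.00)(16.00) + (320.00)(38.67) = 188453.33 mm³
X̄ = 250013.33 / 5800.00 = 43.11 mm
Ȳ = 188453.33 / 5800.00 = 32.49 mm

X̄ = 43.11 mm, Ȳ = 32.49 mm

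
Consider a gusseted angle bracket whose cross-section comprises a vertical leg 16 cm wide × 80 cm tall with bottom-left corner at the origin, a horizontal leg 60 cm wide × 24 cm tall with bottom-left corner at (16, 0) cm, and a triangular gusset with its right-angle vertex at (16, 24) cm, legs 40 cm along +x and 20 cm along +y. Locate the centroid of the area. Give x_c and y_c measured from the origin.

x_c = 28.27 cm, y_c = 25.88 cm

vertical leg: A = 16 × 80 = 1280.00, centroid at (8.00, 40.00).
horizontal leg: A = 60 × 24 = 1440.00, centroid at (46.00, 12.00).
gusset: A = ½·40·20 = 400.00, centroid at (29.33, 30.67).
ΣA = 3120.00 cm²
ΣAx_c = (1280.00)(8.00) + (1440.00)(46.00) + (400.00)(29.33) = 88213.33 cm³
ΣAy_c = (1280.00)(40.00) + (1440.00)(12.00) + (400.00)(30.67) = 80746.67 cm³
x_c = 88213.33 / 3120.00 = 28.27 cm
y_c = 80746.67 / 3120.00 = 25.88 cm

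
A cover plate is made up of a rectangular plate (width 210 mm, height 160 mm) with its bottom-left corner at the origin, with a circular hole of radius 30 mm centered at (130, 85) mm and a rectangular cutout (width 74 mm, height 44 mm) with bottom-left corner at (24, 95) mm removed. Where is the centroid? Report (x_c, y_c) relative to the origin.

x_c = 107.64 mm, y_c = 75.11 mm

plate: A = 210 × 160 = 33600.00, centroid at (105.00, 80.00).
hole 1: A = −π·30² = -2827.43, centroid at (130.00, 85.00).
hole 2: A = −(74 × 44) = -3256.00, centroid at (61.00, 117.00).
ΣA = 27516.57 mm²
ΣAx_c = (33600.00)(105.00) + (-2827.43)(130.00) + (-3256.00)(61.00) = 2961817.66 mm³
ΣAy_c = (33600.00)(80.00) + (-2827.43)(85.00) + (-3256.00)(117.00) = 2066716.16 mm³
x_c = 2961817.66 / 27516.57 = 107.64 mm
y_c = 2066716.16 / 27516.57 = 75.11 mm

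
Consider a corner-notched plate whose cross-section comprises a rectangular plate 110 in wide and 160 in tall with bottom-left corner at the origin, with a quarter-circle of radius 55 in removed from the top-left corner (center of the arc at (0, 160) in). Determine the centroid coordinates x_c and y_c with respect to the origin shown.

x_c = 59.94 in, y_c = 71.16 in

plate: A = 110 × 160 = 17600.00, centroid at (55.00, 80.00).
removed quarter-circle: A = −¼π·55² = -2375.83, centroid at (23.34, 136.66).
ΣA = 15224.17 in², ΣAx_c = 912541.67 in³, ΣAy_c = 1083325.62 in³.
x_c = 912541.67/15224.17 = 59.94 in; y_c = 1083325.62/15224.17 = 71.16 in.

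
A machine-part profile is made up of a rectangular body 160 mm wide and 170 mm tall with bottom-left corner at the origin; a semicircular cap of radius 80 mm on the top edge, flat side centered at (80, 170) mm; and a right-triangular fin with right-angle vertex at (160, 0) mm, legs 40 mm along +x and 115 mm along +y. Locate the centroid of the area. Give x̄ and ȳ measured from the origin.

Part | A | x̄ᵢ | ȳᵢ | A·x̄ᵢ | A·ȳᵢ
rectangular body | 27200.00 | 80.00 | 85.00 | 2176000.00 | 2312000.00
semicircular top | 10053.10 | 80.00 | 203.95 | 804247.72 | 2050359.74
triangular fin | 2300.00 | 173.33 | 38.33 | 398666.67 | 88166.67
Σ | 39553.10 |  |  | 3378914.39 | 4450526.40
x̄ = 3378914.39 / 39553.10 = 85.43 mm
ȳ = 4450526.40 / 39553.10 = 112.52 mm

x̄ = 85.43 mm, ȳ = 112.52 mm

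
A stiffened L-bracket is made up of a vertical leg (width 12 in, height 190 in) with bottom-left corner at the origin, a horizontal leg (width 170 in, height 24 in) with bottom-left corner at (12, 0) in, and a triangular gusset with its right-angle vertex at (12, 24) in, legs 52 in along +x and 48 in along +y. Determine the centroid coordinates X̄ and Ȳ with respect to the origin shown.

X̄ = 58.63 in, Ȳ = 41.47 in

Part | A | x̄ᵢ | ȳᵢ | A·x̄ᵢ | A·ȳᵢ
vertical leg | 2280.00 | 6.00 | 95.00 | 13680.00 | 216600.00
horizontal leg | 4080.00 | 97.00 | 12.00 | 395760.00 | 48960.00
gusset | 1248.00 | 29.33 | 40.00 | 36608.00 | 49920.00
Σ | 7608.00 |  |  | 446048.00 | 315480.00
X̄ = 446048.00 / 7608.00 = 58.63 in
Ȳ = 315480.00 / 7608.00 = 41.47 in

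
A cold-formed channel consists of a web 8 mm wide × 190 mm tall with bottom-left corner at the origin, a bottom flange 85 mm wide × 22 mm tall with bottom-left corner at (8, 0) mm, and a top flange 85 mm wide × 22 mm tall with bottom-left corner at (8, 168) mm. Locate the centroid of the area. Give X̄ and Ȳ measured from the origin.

Part | A | x̄ᵢ | ȳᵢ | A·x̄ᵢ | A·ȳᵢ
web | 1520.00 | 4.00 | 95.00 | 6080.00 | 144400.00
bottom flange | 1870.00 | 50.50 | 11.00 | 94435.00 | 20570.00
top flange | 1870.00 | 50.50 | 179.00 | 94435.00 | 334730.00
Σ | 5260.00 |  |  | 194950.00 | 499700.00
X̄ = 194950.00 / 5260.00 = 37.06 mm
Ȳ = 499700.00 / 5260.00 = 95.00 mm

X̄ = 37.06 mm, Ȳ = 95.00 mm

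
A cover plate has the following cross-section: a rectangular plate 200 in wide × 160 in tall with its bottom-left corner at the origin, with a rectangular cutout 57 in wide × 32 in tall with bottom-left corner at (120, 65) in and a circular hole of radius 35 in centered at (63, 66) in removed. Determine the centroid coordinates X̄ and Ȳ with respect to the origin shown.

X̄ = 102.05 in, Ȳ = 81.98 in

plate: A = 200 × 160 = 32000.00, centroid at (100.00, 80.00).
hole 1: A = −(57 × 32) = -1824.00, centroid at (148.50, 81.00).
hole 2: A = −π·35² = -3848.45, centroid at (63.00, 66.00).
ΣA = 26327.55 in², ΣAX̄ = 2686683.59 in³, ΣAȲ = 2158258.23 in³.
X̄ = 2686683.59/26327.55 = 102.05 in; Ȳ = 2158258.23/26327.55 = 81.98 in.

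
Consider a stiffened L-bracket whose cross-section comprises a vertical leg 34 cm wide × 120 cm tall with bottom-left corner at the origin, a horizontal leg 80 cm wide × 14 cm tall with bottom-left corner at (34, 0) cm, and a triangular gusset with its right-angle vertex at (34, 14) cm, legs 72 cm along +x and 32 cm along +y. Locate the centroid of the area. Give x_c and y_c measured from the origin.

x_c = 34.49 cm, y_c = 44.25 cm

Part | A | x̄ᵢ | ȳᵢ | A·x̄ᵢ | A·ȳᵢ
vertical leg | 4080.00 | 17.00 | 60.00 | 69360.00 | 244800.00
horizontal leg | 1120.00 | 74.00 | 7.00 | 82880.00 | 7840.00
gusset | 1152.00 | 58.00 | 24.67 | 66816.00 | 28416.00
Σ | 6352.00 |  |  | 219056.00 | 281056.00
x_c = 219056.00 / 6352.00 = 34.49 cm
y_c = 281056.00 / 6352.00 = 44.25 cm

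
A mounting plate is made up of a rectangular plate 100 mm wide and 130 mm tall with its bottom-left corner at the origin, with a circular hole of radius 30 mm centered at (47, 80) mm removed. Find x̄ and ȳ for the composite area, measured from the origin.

x̄ = 50.83 mm, ȳ = 60.83 mm

Part | A | x̄ᵢ | ȳᵢ | A·x̄ᵢ | A·ȳᵢ
plate | 13000.00 | 50.00 | 65.00 | 650000.00 | 845000.00
hole | -2827.43 | 47.00 | 80.00 | -132889.37 | -226194.67
Σ | 10172.57 |  |  | 517110.63 | 618805.33
x̄ = 517110.63 / 10172.57 = 50.83 mm
ȳ = 618805.33 / 10172.57 = 60.83 mm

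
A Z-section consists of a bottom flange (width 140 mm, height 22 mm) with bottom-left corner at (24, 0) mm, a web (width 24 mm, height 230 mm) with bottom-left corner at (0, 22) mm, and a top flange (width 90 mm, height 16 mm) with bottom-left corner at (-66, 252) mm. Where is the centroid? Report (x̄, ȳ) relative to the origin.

x̄ = 32.42 mm, ȳ = 115.99 mm

bottom flange: A = 140 × 22 = 3080.00, centroid at (94.00, 11.00).
web: A = 24 × 230 = 5520.00, centroid at (12.00, 137.00).
top flange: A = 90 × 16 = 1440.00, centroid at (-21.00, 260.00).
ΣA = 10040.00 mm²
ΣAx̄ = (3080.00)(94.00) + (5520.00)(12.00) + (1440.00)(-21.00) = 325520.00 mm³
ΣAȳ = (3080.00)(11.00) + (5520.00)(137.00) + (1440.00)(260.00) = 1164520.00 mm³
x̄ = 325520.00 / 10040.00 = 32.42 mm
ȳ = 1164520.00 / 10040.00 = 115.99 mm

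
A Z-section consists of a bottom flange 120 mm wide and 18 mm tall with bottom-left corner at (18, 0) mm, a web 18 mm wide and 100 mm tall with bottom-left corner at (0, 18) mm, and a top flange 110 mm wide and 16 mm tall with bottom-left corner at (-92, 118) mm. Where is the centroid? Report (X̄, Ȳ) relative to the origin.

X̄ = 20.90 mm, Ȳ = 63.57 mm

bottom flange: A = 120 × 18 = 2160.00, centroid at (78.00, 9.00).
web: A = 18 × 100 = 1800.00, centroid at (9.00, 68.00).
top flange: A = 110 × 16 = 1760.00, centroid at (-37.00, 126.00).
ΣA = 5720.00 mm²
ΣAX̄ = (2160.00)(78.00) + (1800.00)(9.00) + (1760.00)(-37.00) = 119560.00 mm³
ΣAȲ = (2160.00)(9.00) + (1800.00)(68.00) + (1760.00)(126.00) = 363600.00 mm³
X̄ = 119560.00 / 5720.00 = 20.90 mm
Ȳ = 363600.00 / 5720.00 = 63.57 mm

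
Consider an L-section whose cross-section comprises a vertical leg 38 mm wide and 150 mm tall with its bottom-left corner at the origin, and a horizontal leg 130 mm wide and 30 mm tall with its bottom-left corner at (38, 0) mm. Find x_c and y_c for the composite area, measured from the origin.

vertical leg: A = 38 × 150 = 5700.00, centroid at (19.00, 75.00).
horizontal leg: A = 130 × 30 = 3900.00, centroid at (103.00, 15.00).
ΣA = 9600.00 mm²
ΣAx_c = (5700.00)(19.00) + (3900.00)(103.00) = 510000.00 mm³
ΣAy_c = (5700.00)(75.00) + (3900.00)(15.00) = 486000.00 mm³
x_c = 510000.00 / 9600.00 = 53.12 mm
y_c = 486000.00 / 9600.00 = 50.62 mm

x_c = 53.12 mm, y_c = 50.62 mm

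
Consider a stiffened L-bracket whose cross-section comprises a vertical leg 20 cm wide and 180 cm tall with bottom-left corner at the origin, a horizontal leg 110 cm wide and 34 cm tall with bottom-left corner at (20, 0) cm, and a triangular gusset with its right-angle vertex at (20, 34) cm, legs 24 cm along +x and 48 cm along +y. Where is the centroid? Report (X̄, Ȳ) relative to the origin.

vertical leg: A = 20 × 180 = 3600.00, centroid at (10.00, 90.00).
horizontal leg: A = 110 × 34 = 3740.00, centroid at (75.00, 17.00).
gusset: A = ½·24·48 = 576.00, centroid at (28.00, 50.00).
ΣA = 7916.00 cm²
ΣAX̄ = (3600.00)(10.00) + (3740.00)(75.00) + (576.00)(28.00) = 332628.00 cm³
ΣAȲ = (3600.00)(90.00) + (3740.00)(17.00) + (576.00)(50.00) = 416380.00 cm³
X̄ = 332628.00 / 7916.00 = 42.02 cm
Ȳ = 416380.00 / 7916.00 = 52.60 cm

X̄ = 42.02 cm, Ȳ = 52.60 cm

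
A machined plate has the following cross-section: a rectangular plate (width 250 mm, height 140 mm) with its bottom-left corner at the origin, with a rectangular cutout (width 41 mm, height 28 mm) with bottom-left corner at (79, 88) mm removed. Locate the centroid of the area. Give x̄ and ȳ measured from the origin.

Part | A | x̄ᵢ | ȳᵢ | A·x̄ᵢ | A·ȳᵢ
plate | 35000.00 | 125.00 | 70.00 | 4375000.00 | 2450000.00
hole | -1148.00 | 99.50 | 102.00 | -114226.00 | -117096.00
Σ | 33852.00 |  |  | 4260774.00 | 2332904.00
x̄ = 4260774.00 / 33852.00 = 125.86 mm
ȳ = 2332904.00 / 33852.00 = 68.91 mm

x̄ = 125.86 mm, ȳ = 68.91 mm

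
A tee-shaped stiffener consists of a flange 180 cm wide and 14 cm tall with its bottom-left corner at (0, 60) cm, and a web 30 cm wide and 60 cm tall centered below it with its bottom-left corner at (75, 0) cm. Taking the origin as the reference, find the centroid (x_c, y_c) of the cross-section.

web: A = 30 × 60 = 1800.00, centroid at (90.00, 30.00).
flange: A = 180 × 14 = 2520.00, centroid at (90.00, 67.00).
ΣA = 4320.00 cm², ΣAx_c = 388800.00 cm³, ΣAy_c = 222840.00 cm³.
x_c = 388800.00/4320.00 = 90.00 cm; y_c = 222840.00/4320.00 = 51.58 cm.

x_c = 90.00 cm, y_c = 51.58 cm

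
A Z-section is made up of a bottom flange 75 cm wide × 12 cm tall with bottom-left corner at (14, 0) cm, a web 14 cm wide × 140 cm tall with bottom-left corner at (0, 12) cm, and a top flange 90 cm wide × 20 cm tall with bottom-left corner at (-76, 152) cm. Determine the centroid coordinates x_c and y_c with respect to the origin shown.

bottom flange: A = 75 × 12 = 900.00, centroid at (51.50, 6.00).
web: A = 14 × 140 = 1960.00, centroid at (7.00, 82.00).
top flange: A = 90 × 20 = 1800.00, centroid at (-31.00, 162.00).
ΣA = 4660.00 cm², ΣAx_c = 4270.00 cm³, ΣAy_c = 457720.00 cm³.
x_c = 4270.00/4660.00 = 0.92 cm; y_c = 457720.00/4660.00 = 98.22 cm.

x_c = 0.92 cm, y_c = 98.22 cm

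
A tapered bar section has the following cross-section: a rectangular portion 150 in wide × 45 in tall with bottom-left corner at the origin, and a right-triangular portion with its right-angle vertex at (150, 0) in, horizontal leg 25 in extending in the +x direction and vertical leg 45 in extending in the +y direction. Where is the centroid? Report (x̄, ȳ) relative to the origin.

x̄ = 81.41 in, ȳ = 21.92 in

Part | A | x̄ᵢ | ȳᵢ | A·x̄ᵢ | A·ȳᵢ
rectangular portion | 6750.00 | 75.00 | 22.50 | 506250.00 | 151875.00
triangular portion | 562.50 | 158.33 | 15.00 | 89062.50 | 8437.50
Σ | 7312.50 |  |  | 595312.50 | 160312.50
x̄ = 595312.50 / 7312.50 = 81.41 in
ȳ = 160312.50 / 7312.50 = 21.92 in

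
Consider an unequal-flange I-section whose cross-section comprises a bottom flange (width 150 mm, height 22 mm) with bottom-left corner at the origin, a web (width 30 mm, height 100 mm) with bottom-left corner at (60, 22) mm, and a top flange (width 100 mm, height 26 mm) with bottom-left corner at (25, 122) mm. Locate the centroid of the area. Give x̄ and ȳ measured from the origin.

x̄ = 75.00 mm, ȳ = 67.79 mm

bottom flange: A = 150 × 22 = 3300.00, centroid at (75.00, 11.00).
web: A = 30 × 100 = 3000.00, centroid at (75.00, 72.00).
top flange: A = 100 × 26 = 2600.00, centroid at (75.00, 135.00).
ΣA = 8900.00 mm²
ΣAx̄ = (3300.00)(75.00) + (3000.00)(75.00) + (2600.00)(75.00) = 667500.00 mm³
ΣAȳ = (3300.00)(11.00) + (3000.00)(72.00) + (2600.00)(135.00) = 603300.00 mm³
x̄ = 667500.00 / 8900.00 = 75.00 mm
ȳ = 603300.00 / 8900.00 = 67.79 mm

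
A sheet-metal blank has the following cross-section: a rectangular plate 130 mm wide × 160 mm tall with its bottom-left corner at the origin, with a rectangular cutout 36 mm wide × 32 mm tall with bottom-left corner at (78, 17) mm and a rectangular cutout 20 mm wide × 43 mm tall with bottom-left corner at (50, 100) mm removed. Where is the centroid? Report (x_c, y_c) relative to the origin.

plate: A = 130 × 160 = 20800.00, centroid at (65.00, 80.00).
hole 1: A = −(36 × 32) = -1152.00, centroid at (96.00, 33.00).
hole 2: A = −(20 × 43) = -860.00, centroid at (60.00, 121.50).
ΣA = 18788.00 mm²
ΣAx_c = (20800.00)(65.00) + (-1152.00)(96.00) + (-860.00)(60.00) = 1189808.00 mm³
ΣAy_c = (20800.00)(80.00) + (-1152.00)(33.00) + (-860.00)(121.50) = 1521494.00 mm³
x_c = 1189808.00 / 18788.00 = 63.33 mm
y_c = 1521494.00 / 18788.00 = 80.98 mm

x_c = 63.33 mm, y_c = 80.98 mm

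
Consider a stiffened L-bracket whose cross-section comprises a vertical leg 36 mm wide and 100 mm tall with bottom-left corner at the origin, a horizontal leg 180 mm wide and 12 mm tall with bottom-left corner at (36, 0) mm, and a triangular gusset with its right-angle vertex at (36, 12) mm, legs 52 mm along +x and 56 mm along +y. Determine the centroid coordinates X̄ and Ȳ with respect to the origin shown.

X̄ = 57.46 mm, Ȳ = 32.93 mm

Part | A | x̄ᵢ | ȳᵢ | A·x̄ᵢ | A·ȳᵢ
vertical leg | 3600.00 | 18.00 | 50.00 | 64800.00 | 180000.00
horizontal leg | 2160.00 | 126.00 | 6.00 | 272160.00 | 12960.00
gusset | 1456.00 | 53.33 | 30.67 | 77653.33 | 44650.67
Σ | 7216.00 |  |  | 414613.33 | 237610.67
X̄ = 414613.33 / 7216.00 = 57.46 mm
Ȳ = 237610.67 / 7216.00 = 32.93 mm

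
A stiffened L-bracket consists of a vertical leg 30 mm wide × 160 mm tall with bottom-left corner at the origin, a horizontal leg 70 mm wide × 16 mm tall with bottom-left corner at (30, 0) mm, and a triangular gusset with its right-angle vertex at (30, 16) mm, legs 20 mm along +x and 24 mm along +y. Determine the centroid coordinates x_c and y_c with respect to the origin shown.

x_c = 24.94 mm, y_c = 64.73 mm

vertical leg: A = 30 × 160 = 4800.00, centroid at (15.00, 80.00).
horizontal leg: A = 70 × 16 = 1120.00, centroid at (65.00, 8.00).
gusset: A = ½·20·24 = 240.00, centroid at (36.67, 24.00).
ΣA = 6160.00 mm², ΣAx_c = 153600.00 mm³, ΣAy_c = 398720.00 mm³.
x_c = 153600.00/6160.00 = 24.94 mm; y_c = 398720.00/6160.00 = 64.73 mm.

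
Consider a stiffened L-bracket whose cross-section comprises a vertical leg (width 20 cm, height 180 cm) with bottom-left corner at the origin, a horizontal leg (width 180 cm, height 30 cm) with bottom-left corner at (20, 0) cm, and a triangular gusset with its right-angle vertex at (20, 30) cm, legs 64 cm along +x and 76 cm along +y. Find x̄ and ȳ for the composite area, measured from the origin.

vertical leg: A = 20 × 180 = 3600.00, centroid at (10.00, 90.00).
horizontal leg: A = 180 × 30 = 5400.00, centroid at (110.00, 15.00).
gusset: A = ½·64·76 = 2432.00, centroid at (41.33, 55.33).
ΣA = 11432.00 cm²
ΣAx̄ = (3600.00)(10.00) + (5400.00)(110.00) + (2432.00)(41.33) = 730522.67 cm³
ΣAȳ = (3600.00)(90.00) + (5400.00)(15.00) + (2432.00)(55.33) = 539570.67 cm³
x̄ = 730522.67 / 11432.00 = 63.90 cm
ȳ = 539570.67 / 11432.00 = 47.20 cm

x̄ = 63.90 cm, ȳ = 47.20 cm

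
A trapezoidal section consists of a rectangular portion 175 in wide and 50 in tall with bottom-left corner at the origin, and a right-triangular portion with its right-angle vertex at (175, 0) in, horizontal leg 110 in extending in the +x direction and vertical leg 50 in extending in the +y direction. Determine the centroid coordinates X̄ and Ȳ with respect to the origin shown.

X̄ = 117.19 in, Ȳ = 23.01 in

rectangular portion: A = 175 × 50 = 8750.00, centroid at (87.50, 25.00).
triangular portion: A = ½·110·50 = 2750.00, centroid at (211.67, 16.67).
ΣA = 11500.00 in²
ΣAX̄ = (8750.00)(87.50) + (2750.00)(211.67) = 1347708.33 in³
ΣAȲ = (8750.00)(25.00) + (2750.00)(16.67) = 264583.33 in³
X̄ = 1347708.33 / 11500.00 = 117.19 in
Ȳ = 264583.33 / 11500.00 = 23.01 in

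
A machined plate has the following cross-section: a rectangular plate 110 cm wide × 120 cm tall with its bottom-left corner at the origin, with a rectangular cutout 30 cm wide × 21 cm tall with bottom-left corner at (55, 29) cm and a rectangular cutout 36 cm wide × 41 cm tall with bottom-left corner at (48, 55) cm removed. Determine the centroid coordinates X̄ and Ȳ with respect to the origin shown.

plate: A = 110 × 120 = 13200.00, centroid at (55.00, 60.00).
hole 1: A = −(30 × 21) = -630.00, centroid at (70.00, 39.50).
hole 2: A = −(36 × 41) = -1476.00, centroid at (66.00, 75.50).
ΣA = 11094.00 cm²
ΣAX̄ = (13200.00)(55.00) + (-630.00)(70.00) + (-1476.00)(66.00) = 584484.00 cm³
ΣAȲ = (13200.00)(60.00) + (-630.00)(39.50) + (-1476.00)(75.50) = 655677.00 cm³
X̄ = 584484.00 / 11094.00 = 52.68 cm
Ȳ = 655677.00 / 11094.00 = 59.10 cm

X̄ = 52.68 cm, Ȳ = 59.10 cm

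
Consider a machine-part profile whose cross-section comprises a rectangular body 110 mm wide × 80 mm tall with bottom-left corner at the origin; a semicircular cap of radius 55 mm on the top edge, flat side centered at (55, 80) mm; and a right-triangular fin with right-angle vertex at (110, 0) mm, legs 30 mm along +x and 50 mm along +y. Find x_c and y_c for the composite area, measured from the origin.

rectangular body: A = 110 × 80 = 8800.00, centroid at (55.00, 40.00).
semicircular top: A = ½π·55² = 4751.66, centroid at (55.00, 103.34).
triangular fin: A = ½·30·50 = 750.00, centroid at (120.00, 16.67).
ΣA = 14301.66 mm²
ΣAx_c = (8800.00)(55.00) + (4751.66)(55.00) + (750.00)(120.00) = 835341.24 mm³
ΣAy_c = (8800.00)(40.00) + (4751.66)(103.34) + (750.00)(16.67) = 855549.38 mm³
x_c = 835341.24 / 14301.66 = 58.41 mm
y_c = 855549.38 / 14301.66 = 59.82 mm

x_c = 58.41 mm, y_c = 59.82 mm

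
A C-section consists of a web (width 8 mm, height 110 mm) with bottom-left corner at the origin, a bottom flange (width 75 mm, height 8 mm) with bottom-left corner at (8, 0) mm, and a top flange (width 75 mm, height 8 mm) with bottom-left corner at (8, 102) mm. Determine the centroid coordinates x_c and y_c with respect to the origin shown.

x_c = 27.94 mm, y_c = 55.00 mm

web: A = 8 × 110 = 880.00, centroid at (4.00, 55.00).
bottom flange: A = 75 × 8 = 600.00, centroid at (45.50, 4.00).
top flange: A = 75 × 8 = 600.00, centroid at (45.50, 106.00).
ΣA = 2080.00 mm²
ΣAx_c = (880.00)(4.00) + (600.00)(45.50) + (600.00)(45.50) = 58120.00 mm³
ΣAy_c = (880.00)(55.00) + (600.00)(4.00) + (600.00)(106.00) = 114400.00 mm³
x_c = 58120.00 / 2080.00 = 27.94 mm
y_c = 114400.00 / 2080.00 = 55.00 mm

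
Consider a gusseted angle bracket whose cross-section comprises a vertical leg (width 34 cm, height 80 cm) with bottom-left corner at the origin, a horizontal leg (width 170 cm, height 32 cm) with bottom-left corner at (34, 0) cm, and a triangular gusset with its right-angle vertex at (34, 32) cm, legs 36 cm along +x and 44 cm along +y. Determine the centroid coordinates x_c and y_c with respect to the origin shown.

x_c = 81.55 cm, y_c = 26.01 cm

vertical leg: A = 34 × 80 = 2720.00, centroid at (17.00, 40.00).
horizontal leg: A = 170 × 32 = 5440.00, centroid at (119.00, 16.00).
gusset: A = ½·36·44 = 792.00, centroid at (46.00, 46.67).
ΣA = 8952.00 cm²
ΣAx_c = (2720.00)(17.00) + (5440.00)(119.00) + (792.00)(46.00) = 730032.00 cm³
ΣAy_c = (2720.00)(40.00) + (5440.00)(16.00) + (792.00)(46.67) = 232800.00 cm³
x_c = 730032.00 / 8952.00 = 81.55 cm
y_c = 232800.00 / 8952.00 = 26.01 cm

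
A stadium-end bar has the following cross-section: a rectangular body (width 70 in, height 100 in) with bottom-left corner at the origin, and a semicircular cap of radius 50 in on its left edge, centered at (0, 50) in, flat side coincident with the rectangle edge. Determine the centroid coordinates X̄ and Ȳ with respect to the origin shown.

X̄ = 14.80 in, Ȳ = 50.00 in

rectangular body: A = 70 × 100 = 7000.00, centroid at (35.00, 50.00).
semicircular end: A = ½π·50² = 3926.99, centroid at (-21.22, 50.00).
ΣA = 10926.99 in²
ΣAX̄ = (7000.00)(35.00) + (3926.99)(-21.22) = 161666.67 in³
ΣAȲ = (7000.00)(50.00) + (3926.99)(50.00) = 546349.54 in³
X̄ = 161666.67 / 10926.99 = 14.80 in
Ȳ = 546349.54 / 10926.99 = 50.00 in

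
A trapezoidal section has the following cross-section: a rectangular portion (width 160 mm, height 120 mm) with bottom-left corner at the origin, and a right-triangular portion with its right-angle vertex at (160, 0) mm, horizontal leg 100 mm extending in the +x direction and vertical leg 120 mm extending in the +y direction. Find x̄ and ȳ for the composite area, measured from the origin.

x̄ = 106.98 mm, ȳ = 55.24 mm

rectangular portion: A = 160 × 120 = 19200.00, centroid at (80.00, 60.00).
triangular portion: A = ½·100·120 = 6000.00, centroid at (193.33, 40.00).
ΣA = 25200.00 mm², ΣAx̄ = 2696000.00 mm³, ΣAȳ = 1392000.00 mm³.
x̄ = 2696000.00/25200.00 = 106.98 mm; ȳ = 1392000.00/25200.00 = 55.24 mm.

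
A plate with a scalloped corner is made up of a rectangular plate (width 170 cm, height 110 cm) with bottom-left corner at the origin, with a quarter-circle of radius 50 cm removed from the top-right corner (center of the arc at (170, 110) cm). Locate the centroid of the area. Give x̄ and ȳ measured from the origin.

plate: A = 170 × 110 = 18700.00, centroid at (85.00, 55.00).
removed quarter-circle: A = −¼π·50² = -1963.50, centroid at (148.78, 88.78).
ΣA = 16736.50 cm²
ΣAx̄ = (18700.00)(85.00) + (-1963.50)(148.78) = 1297372.45 cm³
ΣAȳ = (18700.00)(55.00) + (-1963.50)(88.78) = 854182.17 cm³
x̄ = 1297372.45 / 16736.50 = 77.52 cm
ȳ = 854182.17 / 16736.50 = 51.04 cm

x̄ = 77.52 cm, ȳ = 51.04 cm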